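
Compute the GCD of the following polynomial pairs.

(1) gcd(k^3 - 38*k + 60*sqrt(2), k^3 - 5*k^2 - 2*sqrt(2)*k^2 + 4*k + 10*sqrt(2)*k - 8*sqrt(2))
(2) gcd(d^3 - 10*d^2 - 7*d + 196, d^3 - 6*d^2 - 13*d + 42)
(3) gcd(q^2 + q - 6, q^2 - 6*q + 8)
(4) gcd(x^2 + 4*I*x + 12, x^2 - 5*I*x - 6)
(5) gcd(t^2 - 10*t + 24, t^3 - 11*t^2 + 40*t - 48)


(1) = gcd((k - 3*sqrt(2))*(k - 2*sqrt(2))*(k + 5*sqrt(2)), (k - 4)*(k - 1)*(k - 2*sqrt(2))) = k - 2*sqrt(2)
(2) = d - 7
(3) = q - 2
(4) = gcd((x - 2*I)*(x + 6*I), (x - 3*I)*(x - 2*I)) = x - 2*I
(5) = gcd((t - 6)*(t - 4), (t - 4)^2*(t - 3)) = t - 4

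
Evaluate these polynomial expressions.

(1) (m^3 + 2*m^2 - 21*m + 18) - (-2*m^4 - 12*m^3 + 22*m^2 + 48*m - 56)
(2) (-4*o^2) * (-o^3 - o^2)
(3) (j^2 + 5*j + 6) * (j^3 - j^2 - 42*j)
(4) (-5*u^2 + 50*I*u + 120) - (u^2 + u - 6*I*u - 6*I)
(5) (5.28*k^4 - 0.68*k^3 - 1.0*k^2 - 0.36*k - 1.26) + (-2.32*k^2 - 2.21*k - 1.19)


(1) = 2*m^4 + 13*m^3 - 20*m^2 - 69*m + 74
(2) = 4*o^5 + 4*o^4
(3) = j^5 + 4*j^4 - 41*j^3 - 216*j^2 - 252*j
(4) = -6*u^2 - u + 56*I*u + 120 + 6*I
(5) = 5.28*k^4 - 0.68*k^3 - 3.32*k^2 - 2.57*k - 2.45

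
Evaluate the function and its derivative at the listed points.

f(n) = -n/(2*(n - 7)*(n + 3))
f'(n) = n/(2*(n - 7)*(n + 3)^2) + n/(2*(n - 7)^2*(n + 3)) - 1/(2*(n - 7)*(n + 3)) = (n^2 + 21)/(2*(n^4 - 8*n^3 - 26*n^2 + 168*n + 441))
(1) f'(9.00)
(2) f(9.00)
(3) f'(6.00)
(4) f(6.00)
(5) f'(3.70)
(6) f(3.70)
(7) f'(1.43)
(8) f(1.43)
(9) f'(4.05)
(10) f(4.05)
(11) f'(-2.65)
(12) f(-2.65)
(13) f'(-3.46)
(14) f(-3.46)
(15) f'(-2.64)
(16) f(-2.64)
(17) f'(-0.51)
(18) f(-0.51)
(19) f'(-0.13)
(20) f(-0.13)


(1) = 0.09
(2) = -0.19
(3) = 0.35
(4) = 0.33
(5) = 0.04
(6) = 0.08
(7) = 0.02
(8) = 0.03
(9) = 0.04
(10) = 0.10
(11) = 1.23
(12) = -0.39
(13) = 0.71
(14) = 0.36
(15) = 1.16
(16) = -0.38
(17) = 0.03
(18) = -0.01
(19) = 0.03
(20) = -0.00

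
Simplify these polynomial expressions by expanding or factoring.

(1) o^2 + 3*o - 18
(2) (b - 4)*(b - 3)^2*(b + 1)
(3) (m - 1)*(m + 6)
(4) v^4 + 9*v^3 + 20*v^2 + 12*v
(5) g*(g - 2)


(1) = (o - 3)*(o + 6)
(2) = b^4 - 9*b^3 + 23*b^2 - 3*b - 36
(3) = m^2 + 5*m - 6
(4) = v*(v + 1)*(v + 2)*(v + 6)
(5) = g^2 - 2*g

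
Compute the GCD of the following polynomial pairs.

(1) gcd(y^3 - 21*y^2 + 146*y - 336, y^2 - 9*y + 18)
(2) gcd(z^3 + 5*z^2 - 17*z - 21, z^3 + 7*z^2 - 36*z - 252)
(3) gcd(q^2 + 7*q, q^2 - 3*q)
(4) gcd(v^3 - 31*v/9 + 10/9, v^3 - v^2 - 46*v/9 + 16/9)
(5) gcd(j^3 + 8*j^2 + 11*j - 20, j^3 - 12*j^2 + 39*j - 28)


(1) = gcd((y - 8)*(y - 7)*(y - 6), (y - 6)*(y - 3)) = y - 6
(2) = z + 7
(3) = gcd(q*(q + 7), q*(q - 3)) = q
(4) = gcd((v - 5/3)*(v - 1/3)*(v + 2), (v - 8/3)*(v - 1/3)*(v + 2)) = v^2 + 5*v/3 - 2/3
(5) = j - 1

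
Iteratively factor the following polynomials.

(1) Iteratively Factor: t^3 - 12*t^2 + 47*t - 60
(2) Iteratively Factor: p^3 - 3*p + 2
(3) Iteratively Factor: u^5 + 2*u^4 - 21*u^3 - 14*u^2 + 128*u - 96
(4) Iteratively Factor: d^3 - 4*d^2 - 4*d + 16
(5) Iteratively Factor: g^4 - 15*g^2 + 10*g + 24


(1) = (t - 4)*(t^2 - 8*t + 15) = (t - 5)*(t - 4)*(t - 3)
(2) = (p + 2)*(p^2 - 2*p + 1) = (p - 1)*(p + 2)*(p - 1)
(3) = (u - 3)*(u^4 + 5*u^3 - 6*u^2 - 32*u + 32) = (u - 3)*(u - 1)*(u^3 + 6*u^2 - 32) = (u - 3)*(u - 1)*(u + 4)*(u^2 + 2*u - 8) = (u - 3)*(u - 1)*(u + 4)^2*(u - 2)
(4) = (d - 2)*(d^2 - 2*d - 8) = (d - 2)*(d + 2)*(d - 4)
(5) = (g + 4)*(g^3 - 4*g^2 + g + 6) = (g - 3)*(g + 4)*(g^2 - g - 2) = (g - 3)*(g + 1)*(g + 4)*(g - 2)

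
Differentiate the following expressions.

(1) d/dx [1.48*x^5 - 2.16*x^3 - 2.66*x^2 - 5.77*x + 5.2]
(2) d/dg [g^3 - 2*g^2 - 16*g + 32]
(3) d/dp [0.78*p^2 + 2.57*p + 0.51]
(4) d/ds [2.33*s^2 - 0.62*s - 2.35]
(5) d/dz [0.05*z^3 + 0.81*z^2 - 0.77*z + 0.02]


(1) = 7.4*x^4 - 6.48*x^2 - 5.32*x - 5.77
(2) = 3*g^2 - 4*g - 16
(3) = 1.56*p + 2.57
(4) = 4.66*s - 0.62
(5) = 0.15*z^2 + 1.62*z - 0.77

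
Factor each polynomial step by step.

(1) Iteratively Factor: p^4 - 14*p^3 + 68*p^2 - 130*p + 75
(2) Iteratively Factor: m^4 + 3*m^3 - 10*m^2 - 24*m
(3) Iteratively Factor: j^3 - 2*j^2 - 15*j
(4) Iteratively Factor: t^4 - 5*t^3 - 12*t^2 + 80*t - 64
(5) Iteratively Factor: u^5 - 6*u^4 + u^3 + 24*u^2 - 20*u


(1) = (p - 5)*(p^3 - 9*p^2 + 23*p - 15) = (p - 5)^2*(p^2 - 4*p + 3) = (p - 5)^2*(p - 3)*(p - 1)
(2) = (m + 2)*(m^3 + m^2 - 12*m) = m*(m + 2)*(m^2 + m - 12) = m*(m + 2)*(m + 4)*(m - 3)
(3) = (j)*(j^2 - 2*j - 15) = j*(j + 3)*(j - 5)
(4) = (t - 4)*(t^3 - t^2 - 16*t + 16) = (t - 4)^2*(t^2 + 3*t - 4) = (t - 4)^2*(t + 4)*(t - 1)
(5) = (u - 2)*(u^4 - 4*u^3 - 7*u^2 + 10*u) = (u - 5)*(u - 2)*(u^3 + u^2 - 2*u) = u*(u - 5)*(u - 2)*(u^2 + u - 2) = u*(u - 5)*(u - 2)*(u - 1)*(u + 2)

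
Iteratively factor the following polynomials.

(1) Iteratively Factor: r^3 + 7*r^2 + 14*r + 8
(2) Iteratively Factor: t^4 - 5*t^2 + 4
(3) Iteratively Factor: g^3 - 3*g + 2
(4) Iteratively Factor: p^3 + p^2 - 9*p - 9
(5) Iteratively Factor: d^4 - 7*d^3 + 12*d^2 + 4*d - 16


(1) = (r + 1)*(r^2 + 6*r + 8) = (r + 1)*(r + 4)*(r + 2)
(2) = (t + 2)*(t^3 - 2*t^2 - t + 2) = (t - 1)*(t + 2)*(t^2 - t - 2) = (t - 2)*(t - 1)*(t + 2)*(t + 1)
(3) = (g + 2)*(g^2 - 2*g + 1) = (g - 1)*(g + 2)*(g - 1)
(4) = (p - 3)*(p^2 + 4*p + 3) = (p - 3)*(p + 1)*(p + 3)
(5) = (d - 2)*(d^3 - 5*d^2 + 2*d + 8) = (d - 2)^2*(d^2 - 3*d - 4) = (d - 2)^2*(d + 1)*(d - 4)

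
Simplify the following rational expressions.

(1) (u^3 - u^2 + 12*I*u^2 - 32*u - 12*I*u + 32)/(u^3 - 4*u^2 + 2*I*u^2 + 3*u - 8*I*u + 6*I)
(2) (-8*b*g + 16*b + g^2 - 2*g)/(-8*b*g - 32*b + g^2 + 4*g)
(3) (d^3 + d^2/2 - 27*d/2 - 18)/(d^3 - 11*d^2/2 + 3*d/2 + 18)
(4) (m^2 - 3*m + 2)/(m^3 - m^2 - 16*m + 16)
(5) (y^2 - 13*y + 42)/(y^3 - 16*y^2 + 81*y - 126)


(1) = (u^2 + 12*I*u - 32)/(u^2 + u*(-3 + 2*I) - 6*I)
(2) = (g - 2)/(g + 4)
(3) = (d + 3)/(d - 3)
(4) = (m - 2)/(m^2 - 16)
(5) = 1/(y - 3)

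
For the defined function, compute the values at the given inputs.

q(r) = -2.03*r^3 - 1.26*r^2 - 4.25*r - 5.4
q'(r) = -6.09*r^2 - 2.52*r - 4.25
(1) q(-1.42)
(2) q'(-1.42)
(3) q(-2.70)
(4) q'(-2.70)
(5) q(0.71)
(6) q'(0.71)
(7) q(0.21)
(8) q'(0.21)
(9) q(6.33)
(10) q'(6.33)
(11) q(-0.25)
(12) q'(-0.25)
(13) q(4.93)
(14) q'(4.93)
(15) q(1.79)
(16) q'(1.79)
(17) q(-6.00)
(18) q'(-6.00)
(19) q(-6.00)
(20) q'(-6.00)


(1) = 3.91
(2) = -12.95
(3) = 36.85
(4) = -41.84
(5) = -9.78
(6) = -9.11
(7) = -6.37
(8) = -5.05
(9) = -597.67
(10) = -264.22
(11) = -4.38
(12) = -4.00
(13) = -300.22
(14) = -164.69
(15) = -28.69
(16) = -28.27
(17) = 413.22
(18) = -208.37
(19) = 413.22
(20) = -208.37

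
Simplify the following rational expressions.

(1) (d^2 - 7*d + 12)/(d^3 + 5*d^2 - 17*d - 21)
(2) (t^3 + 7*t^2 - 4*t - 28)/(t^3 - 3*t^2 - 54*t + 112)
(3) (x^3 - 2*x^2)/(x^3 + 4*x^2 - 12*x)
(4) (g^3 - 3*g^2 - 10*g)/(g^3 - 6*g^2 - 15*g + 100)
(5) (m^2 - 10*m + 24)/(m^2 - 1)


(1) = (d - 4)/(d^2 + 8*d + 7)
(2) = (t + 2)/(t - 8)
(3) = x/(x + 6)
(4) = (g^2 + 2*g)/(g^2 - g - 20)
(5) = (m^2 - 10*m + 24)/(m^2 - 1)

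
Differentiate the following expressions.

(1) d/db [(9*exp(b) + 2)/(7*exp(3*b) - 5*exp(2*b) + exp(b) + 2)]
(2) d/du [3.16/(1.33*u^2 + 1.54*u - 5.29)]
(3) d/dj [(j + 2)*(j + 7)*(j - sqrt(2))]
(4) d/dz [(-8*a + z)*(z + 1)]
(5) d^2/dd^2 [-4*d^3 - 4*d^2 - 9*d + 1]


(1) = (-(9*exp(b) + 2)*(21*exp(2*b) - 10*exp(b) + 1) + 63*exp(3*b) - 45*exp(2*b) + 9*exp(b) + 18)*exp(b)/(7*exp(3*b) - 5*exp(2*b) + exp(b) + 2)^2
(2) = (-8.4056*u - 4.8664)/(1.33*u^2 + 1.54*u - 5.29)^2
(3) = 3*j^2 - 2*sqrt(2)*j + 18*j - 9*sqrt(2) + 14
(4) = -8*a + 2*z + 1
(5) = -24*d - 8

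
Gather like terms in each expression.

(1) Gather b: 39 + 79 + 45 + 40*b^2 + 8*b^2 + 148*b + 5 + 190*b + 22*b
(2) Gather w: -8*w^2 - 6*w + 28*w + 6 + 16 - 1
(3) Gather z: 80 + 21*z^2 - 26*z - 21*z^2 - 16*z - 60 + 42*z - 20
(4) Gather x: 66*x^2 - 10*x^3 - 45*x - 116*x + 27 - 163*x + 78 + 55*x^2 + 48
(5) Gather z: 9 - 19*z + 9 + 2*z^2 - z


(1) = 48*b^2 + 360*b + 168
(2) = -8*w^2 + 22*w + 21
(3) = 0
(4) = -10*x^3 + 121*x^2 - 324*x + 153
(5) = 2*z^2 - 20*z + 18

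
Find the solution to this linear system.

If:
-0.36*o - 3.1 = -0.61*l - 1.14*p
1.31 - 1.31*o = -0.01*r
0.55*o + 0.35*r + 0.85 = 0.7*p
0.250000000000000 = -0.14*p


Then:
l = 8.98
o = 0.94
p = -1.79
r = -7.48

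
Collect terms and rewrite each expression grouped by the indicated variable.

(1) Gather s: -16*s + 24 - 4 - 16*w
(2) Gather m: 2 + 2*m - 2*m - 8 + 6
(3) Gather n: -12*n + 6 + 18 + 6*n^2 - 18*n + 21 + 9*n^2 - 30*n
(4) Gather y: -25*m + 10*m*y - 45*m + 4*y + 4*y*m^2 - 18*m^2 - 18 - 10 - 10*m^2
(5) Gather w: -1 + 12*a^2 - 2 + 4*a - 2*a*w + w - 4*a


(1) = -16*s - 16*w + 20
(2) = 0
(3) = 15*n^2 - 60*n + 45
(4) = -28*m^2 - 70*m + y*(4*m^2 + 10*m + 4) - 28
(5) = 12*a^2 + w*(1 - 2*a) - 3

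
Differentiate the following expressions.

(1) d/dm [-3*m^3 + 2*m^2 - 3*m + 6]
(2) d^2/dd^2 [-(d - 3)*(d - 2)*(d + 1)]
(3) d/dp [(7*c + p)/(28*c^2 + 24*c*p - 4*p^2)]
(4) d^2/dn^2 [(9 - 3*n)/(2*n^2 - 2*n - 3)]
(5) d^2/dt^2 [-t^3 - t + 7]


(1) = -9*m^2 + 4*m - 3
(2) = 8 - 6*d
(3) = (7*c^2 + 6*c*p - p^2 - 2*(3*c - p)*(7*c + p))/(4*(7*c^2 + 6*c*p - p^2)^2)
(4) = 12*(2*(n - 3)*(2*n - 1)^2 + (3*n - 4)*(-2*n^2 + 2*n + 3))/(-2*n^2 + 2*n + 3)^3
(5) = -6*t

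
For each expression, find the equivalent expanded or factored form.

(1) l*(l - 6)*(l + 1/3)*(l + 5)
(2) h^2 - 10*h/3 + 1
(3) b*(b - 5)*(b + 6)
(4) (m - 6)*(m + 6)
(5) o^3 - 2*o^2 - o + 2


(1) = l^4 - 2*l^3/3 - 91*l^2/3 - 10*l
(2) = (h - 3)*(h - 1/3)
(3) = b^3 + b^2 - 30*b
(4) = m^2 - 36
(5) = (o - 2)*(o - 1)*(o + 1)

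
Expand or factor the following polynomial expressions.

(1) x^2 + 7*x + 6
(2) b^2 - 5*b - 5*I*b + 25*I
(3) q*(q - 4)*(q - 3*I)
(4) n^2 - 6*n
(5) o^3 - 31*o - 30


(1) = (x + 1)*(x + 6)
(2) = (b - 5)*(b - 5*I)
(3) = q^3 - 4*q^2 - 3*I*q^2 + 12*I*q
(4) = n*(n - 6)
(5) = (o - 6)*(o + 1)*(o + 5)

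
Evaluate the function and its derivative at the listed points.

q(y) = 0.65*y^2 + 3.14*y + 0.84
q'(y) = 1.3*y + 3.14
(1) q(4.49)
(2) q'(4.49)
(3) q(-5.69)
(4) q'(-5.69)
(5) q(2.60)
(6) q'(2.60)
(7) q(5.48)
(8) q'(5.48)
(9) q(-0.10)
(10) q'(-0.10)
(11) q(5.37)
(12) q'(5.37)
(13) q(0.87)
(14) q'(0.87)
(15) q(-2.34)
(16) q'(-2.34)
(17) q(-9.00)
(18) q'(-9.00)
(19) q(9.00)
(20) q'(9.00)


(1) = 28.04
(2) = 8.98
(3) = 4.02
(4) = -4.26
(5) = 13.40
(6) = 6.52
(7) = 37.57
(8) = 10.26
(9) = 0.53
(10) = 3.01
(11) = 36.45
(12) = 10.12
(13) = 4.06
(14) = 4.27
(15) = -2.95
(16) = 0.10
(17) = 25.23
(18) = -8.56
(19) = 81.75
(20) = 14.84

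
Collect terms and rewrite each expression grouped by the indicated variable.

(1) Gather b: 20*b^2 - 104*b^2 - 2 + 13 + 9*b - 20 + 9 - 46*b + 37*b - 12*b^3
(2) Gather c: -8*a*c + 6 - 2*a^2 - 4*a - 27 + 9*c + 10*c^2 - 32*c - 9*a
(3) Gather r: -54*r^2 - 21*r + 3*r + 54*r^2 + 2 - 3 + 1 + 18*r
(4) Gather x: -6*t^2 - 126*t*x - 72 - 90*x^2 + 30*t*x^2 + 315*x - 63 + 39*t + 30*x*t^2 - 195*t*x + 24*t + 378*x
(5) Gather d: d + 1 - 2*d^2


(1) = -12*b^3 - 84*b^2
(2) = -2*a^2 - 13*a + 10*c^2 + c*(-8*a - 23) - 21
(3) = 0
(4) = -6*t^2 + 63*t + x^2*(30*t - 90) + x*(30*t^2 - 321*t + 693) - 135
(5) = -2*d^2 + d + 1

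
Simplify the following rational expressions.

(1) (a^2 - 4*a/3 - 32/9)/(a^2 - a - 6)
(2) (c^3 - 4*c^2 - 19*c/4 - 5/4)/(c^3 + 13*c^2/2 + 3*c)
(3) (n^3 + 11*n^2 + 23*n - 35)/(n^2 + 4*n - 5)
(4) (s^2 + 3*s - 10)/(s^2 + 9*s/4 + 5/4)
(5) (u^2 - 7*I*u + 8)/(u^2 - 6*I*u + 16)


(1) = (9*a^2 - 12*a - 32)/(9*a^2 - 9*a - 54)
(2) = (2*c^2 - 9*c - 5)/(2*c^2 + 12*c)
(3) = n + 7
(4) = (4*s^2 + 12*s - 40)/(4*s^2 + 9*s + 5)
(5) = (u + I)/(u + 2*I)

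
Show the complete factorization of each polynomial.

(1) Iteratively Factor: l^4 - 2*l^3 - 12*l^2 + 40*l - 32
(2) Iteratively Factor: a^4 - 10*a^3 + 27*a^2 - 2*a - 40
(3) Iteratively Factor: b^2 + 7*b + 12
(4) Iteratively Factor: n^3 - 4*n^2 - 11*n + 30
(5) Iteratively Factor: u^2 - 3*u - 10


(1) = (l - 2)*(l^3 - 12*l + 16) = (l - 2)^2*(l^2 + 2*l - 8) = (l - 2)^2*(l + 4)*(l - 2)
(2) = (a - 4)*(a^3 - 6*a^2 + 3*a + 10) = (a - 4)*(a + 1)*(a^2 - 7*a + 10) = (a - 4)*(a - 2)*(a + 1)*(a - 5)
(3) = (b + 4)*(b + 3)
(4) = (n + 3)*(n^2 - 7*n + 10) = (n - 5)*(n + 3)*(n - 2)
(5) = (u - 5)*(u + 2)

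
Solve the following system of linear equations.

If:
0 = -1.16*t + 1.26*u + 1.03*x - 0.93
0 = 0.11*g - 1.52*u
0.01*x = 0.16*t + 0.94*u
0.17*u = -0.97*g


Then:
g = 0.00
t = 0.06
u = 0.00
x = 0.97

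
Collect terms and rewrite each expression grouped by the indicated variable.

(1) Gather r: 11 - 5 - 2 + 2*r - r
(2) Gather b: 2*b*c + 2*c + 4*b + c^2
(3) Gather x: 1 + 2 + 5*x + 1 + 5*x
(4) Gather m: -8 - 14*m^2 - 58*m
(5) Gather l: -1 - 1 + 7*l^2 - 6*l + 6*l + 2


(1) = r + 4
(2) = b*(2*c + 4) + c^2 + 2*c
(3) = 10*x + 4
(4) = -14*m^2 - 58*m - 8
(5) = 7*l^2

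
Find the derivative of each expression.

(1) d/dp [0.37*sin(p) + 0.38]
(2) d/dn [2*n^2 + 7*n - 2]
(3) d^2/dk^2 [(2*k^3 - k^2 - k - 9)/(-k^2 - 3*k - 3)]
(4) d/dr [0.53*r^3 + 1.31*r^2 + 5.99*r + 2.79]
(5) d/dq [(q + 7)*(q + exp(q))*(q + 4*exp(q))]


(1) = 0.37*cos(p)
(2) = 4*n + 7
(3) = 4*(-7*k^3 - 18*k^2 + 9*k + 27)/(k^6 + 9*k^5 + 36*k^4 + 81*k^3 + 108*k^2 + 81*k + 27)
(4) = 1.59*r^2 + 2.62*r + 5.99
(5) = (q + 7)*(q + exp(q))*(4*exp(q) + 1) + (q + 7)*(q + 4*exp(q))*(exp(q) + 1) + (q + exp(q))*(q + 4*exp(q))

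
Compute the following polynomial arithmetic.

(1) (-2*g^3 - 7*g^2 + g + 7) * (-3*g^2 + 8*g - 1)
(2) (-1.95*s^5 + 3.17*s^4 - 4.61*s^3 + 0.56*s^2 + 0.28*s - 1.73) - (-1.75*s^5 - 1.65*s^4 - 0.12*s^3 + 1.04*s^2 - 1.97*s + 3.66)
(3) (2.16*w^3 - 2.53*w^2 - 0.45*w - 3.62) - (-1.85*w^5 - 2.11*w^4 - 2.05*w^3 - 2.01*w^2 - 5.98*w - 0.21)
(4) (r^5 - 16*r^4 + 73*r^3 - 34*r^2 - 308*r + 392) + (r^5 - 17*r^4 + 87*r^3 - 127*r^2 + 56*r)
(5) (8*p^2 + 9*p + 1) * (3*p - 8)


(1) = 6*g^5 + 5*g^4 - 57*g^3 - 6*g^2 + 55*g - 7
(2) = -0.2*s^5 + 4.82*s^4 - 4.49*s^3 - 0.48*s^2 + 2.25*s - 5.39
(3) = 1.85*w^5 + 2.11*w^4 + 4.21*w^3 - 0.52*w^2 + 5.53*w - 3.41
(4) = 2*r^5 - 33*r^4 + 160*r^3 - 161*r^2 - 252*r + 392
(5) = 24*p^3 - 37*p^2 - 69*p - 8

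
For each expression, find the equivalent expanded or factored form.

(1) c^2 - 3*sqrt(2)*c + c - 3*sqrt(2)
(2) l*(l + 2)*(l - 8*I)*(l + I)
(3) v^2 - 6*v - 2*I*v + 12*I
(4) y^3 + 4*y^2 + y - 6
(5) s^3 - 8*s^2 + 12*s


(1) = (c + 1)*(c - 3*sqrt(2))
(2) = l^4 + 2*l^3 - 7*I*l^3 + 8*l^2 - 14*I*l^2 + 16*l
(3) = (v - 6)*(v - 2*I)
(4) = (y - 1)*(y + 2)*(y + 3)
(5) = s*(s - 6)*(s - 2)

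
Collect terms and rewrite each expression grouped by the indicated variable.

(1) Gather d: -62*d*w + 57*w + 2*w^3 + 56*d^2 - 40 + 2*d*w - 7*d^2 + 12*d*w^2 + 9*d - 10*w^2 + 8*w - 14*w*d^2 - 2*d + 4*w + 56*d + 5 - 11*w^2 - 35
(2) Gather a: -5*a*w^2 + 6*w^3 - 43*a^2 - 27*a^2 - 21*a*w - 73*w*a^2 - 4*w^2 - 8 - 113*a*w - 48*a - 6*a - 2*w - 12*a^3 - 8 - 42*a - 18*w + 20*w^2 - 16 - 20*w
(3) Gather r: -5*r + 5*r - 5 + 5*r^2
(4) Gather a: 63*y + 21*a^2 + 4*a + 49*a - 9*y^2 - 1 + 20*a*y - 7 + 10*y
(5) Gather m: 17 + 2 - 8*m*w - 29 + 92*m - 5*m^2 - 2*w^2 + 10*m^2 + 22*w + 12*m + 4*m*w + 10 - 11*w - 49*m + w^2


(1) = d^2*(49 - 14*w) + d*(12*w^2 - 60*w + 63) + 2*w^3 - 21*w^2 + 69*w - 70
(2) = -12*a^3 + a^2*(-73*w - 70) + a*(-5*w^2 - 134*w - 96) + 6*w^3 + 16*w^2 - 40*w - 32
(3) = 5*r^2 - 5
(4) = 21*a^2 + a*(20*y + 53) - 9*y^2 + 73*y - 8
(5) = 5*m^2 + m*(55 - 4*w) - w^2 + 11*w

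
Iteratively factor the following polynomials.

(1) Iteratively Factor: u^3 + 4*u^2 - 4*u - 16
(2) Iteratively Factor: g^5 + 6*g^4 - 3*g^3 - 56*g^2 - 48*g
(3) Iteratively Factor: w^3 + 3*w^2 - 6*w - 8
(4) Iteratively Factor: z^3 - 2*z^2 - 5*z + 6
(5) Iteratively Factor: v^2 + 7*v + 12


(1) = (u - 2)*(u^2 + 6*u + 8) = (u - 2)*(u + 4)*(u + 2)
(2) = (g + 4)*(g^4 + 2*g^3 - 11*g^2 - 12*g) = g*(g + 4)*(g^3 + 2*g^2 - 11*g - 12) = g*(g - 3)*(g + 4)*(g^2 + 5*g + 4) = g*(g - 3)*(g + 1)*(g + 4)*(g + 4)
(3) = (w + 4)*(w^2 - w - 2) = (w + 1)*(w + 4)*(w - 2)
(4) = (z - 1)*(z^2 - z - 6) = (z - 1)*(z + 2)*(z - 3)
(5) = (v + 3)*(v + 4)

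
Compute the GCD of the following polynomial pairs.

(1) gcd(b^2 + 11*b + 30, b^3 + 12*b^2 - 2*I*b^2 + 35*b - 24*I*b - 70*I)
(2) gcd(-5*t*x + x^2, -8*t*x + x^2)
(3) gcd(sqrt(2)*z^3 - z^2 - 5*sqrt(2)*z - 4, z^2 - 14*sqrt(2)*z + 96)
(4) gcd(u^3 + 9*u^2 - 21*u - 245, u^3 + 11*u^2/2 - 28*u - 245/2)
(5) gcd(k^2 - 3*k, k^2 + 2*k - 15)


(1) = gcd((b + 5)*(b + 6), (b + 5)*(b + 7)*(b - 2*I)) = b + 5
(2) = x
(3) = gcd((z - 2*sqrt(2))*(z + sqrt(2))*(sqrt(2)*z + 1), (z - 8*sqrt(2))*(z - 6*sqrt(2))) = 1
(4) = u^2 + 2*u - 35
(5) = gcd(k*(k - 3), (k - 3)*(k + 5)) = k - 3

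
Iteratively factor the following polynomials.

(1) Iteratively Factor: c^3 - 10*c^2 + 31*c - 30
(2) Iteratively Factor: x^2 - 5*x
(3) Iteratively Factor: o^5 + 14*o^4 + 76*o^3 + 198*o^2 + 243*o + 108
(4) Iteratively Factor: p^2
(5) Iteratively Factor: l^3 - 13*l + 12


(1) = (c - 3)*(c^2 - 7*c + 10) = (c - 3)*(c - 2)*(c - 5)
(2) = (x)*(x - 5)
(3) = (o + 1)*(o^4 + 13*o^3 + 63*o^2 + 135*o + 108) = (o + 1)*(o + 3)*(o^3 + 10*o^2 + 33*o + 36) = (o + 1)*(o + 3)*(o + 4)*(o^2 + 6*o + 9) = (o + 1)*(o + 3)^2*(o + 4)*(o + 3)
(4) = (p)*(p)
(5) = (l - 1)*(l^2 + l - 12) = (l - 1)*(l + 4)*(l - 3)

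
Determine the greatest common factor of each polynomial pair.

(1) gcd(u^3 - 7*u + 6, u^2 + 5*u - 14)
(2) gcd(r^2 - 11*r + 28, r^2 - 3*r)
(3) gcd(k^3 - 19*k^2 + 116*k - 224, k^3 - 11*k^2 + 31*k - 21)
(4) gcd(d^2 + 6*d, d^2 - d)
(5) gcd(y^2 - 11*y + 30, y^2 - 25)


(1) = gcd((u - 2)*(u - 1)*(u + 3), (u - 2)*(u + 7)) = u - 2
(2) = gcd((r - 7)*(r - 4), r*(r - 3)) = 1
(3) = k - 7
(4) = gcd(d*(d + 6), d*(d - 1)) = d
(5) = gcd((y - 6)*(y - 5), (y - 5)*(y + 5)) = y - 5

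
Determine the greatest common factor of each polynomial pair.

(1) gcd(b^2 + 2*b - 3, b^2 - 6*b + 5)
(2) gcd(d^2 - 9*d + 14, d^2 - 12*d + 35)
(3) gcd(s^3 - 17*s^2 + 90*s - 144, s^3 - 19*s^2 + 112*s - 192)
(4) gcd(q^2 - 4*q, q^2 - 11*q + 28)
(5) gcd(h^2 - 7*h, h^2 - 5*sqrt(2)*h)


(1) = b - 1
(2) = gcd((d - 7)*(d - 2), (d - 7)*(d - 5)) = d - 7
(3) = gcd((s - 8)*(s - 6)*(s - 3), (s - 8)^2*(s - 3)) = s^2 - 11*s + 24
(4) = gcd(q*(q - 4), (q - 7)*(q - 4)) = q - 4
(5) = gcd(h*(h - 7), h*(h - 5*sqrt(2))) = h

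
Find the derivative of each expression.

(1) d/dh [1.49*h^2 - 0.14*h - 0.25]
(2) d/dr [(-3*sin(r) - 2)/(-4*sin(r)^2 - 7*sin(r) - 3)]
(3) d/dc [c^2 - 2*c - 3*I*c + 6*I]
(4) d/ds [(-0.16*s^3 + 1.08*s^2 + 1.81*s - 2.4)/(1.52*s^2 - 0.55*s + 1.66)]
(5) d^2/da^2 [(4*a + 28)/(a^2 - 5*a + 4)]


(1) = 2.98*h - 0.14
(2) = (-16*sin(r) + 6*cos(2*r) - 11)*cos(r)/(4*sin(r)^2 + 7*sin(r) + 3)^2
(3) = 2*c - 2 - 3*I
(4) = (-0.2432*s^4 + 0.176*s^3 - 4.142*s^2 + 10.8816*s + 1.6846)/(2.3104*s^4 - 1.672*s^3 + 5.3489*s^2 - 1.826*s + 2.7556)
(5) = 8*((a + 7)*(2*a - 5)^2 - (3*a + 2)*(a^2 - 5*a + 4))/(a^2 - 5*a + 4)^3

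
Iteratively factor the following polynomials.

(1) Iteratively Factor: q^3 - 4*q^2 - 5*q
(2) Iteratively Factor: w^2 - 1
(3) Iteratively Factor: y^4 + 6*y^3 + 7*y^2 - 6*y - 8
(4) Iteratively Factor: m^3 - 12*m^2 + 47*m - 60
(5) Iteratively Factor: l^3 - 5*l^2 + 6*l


(1) = (q + 1)*(q^2 - 5*q) = q*(q + 1)*(q - 5)
(2) = (w - 1)*(w + 1)
(3) = (y + 1)*(y^3 + 5*y^2 + 2*y - 8) = (y - 1)*(y + 1)*(y^2 + 6*y + 8) = (y - 1)*(y + 1)*(y + 4)*(y + 2)
(4) = (m - 5)*(m^2 - 7*m + 12) = (m - 5)*(m - 4)*(m - 3)
(5) = (l - 2)*(l^2 - 3*l) = l*(l - 2)*(l - 3)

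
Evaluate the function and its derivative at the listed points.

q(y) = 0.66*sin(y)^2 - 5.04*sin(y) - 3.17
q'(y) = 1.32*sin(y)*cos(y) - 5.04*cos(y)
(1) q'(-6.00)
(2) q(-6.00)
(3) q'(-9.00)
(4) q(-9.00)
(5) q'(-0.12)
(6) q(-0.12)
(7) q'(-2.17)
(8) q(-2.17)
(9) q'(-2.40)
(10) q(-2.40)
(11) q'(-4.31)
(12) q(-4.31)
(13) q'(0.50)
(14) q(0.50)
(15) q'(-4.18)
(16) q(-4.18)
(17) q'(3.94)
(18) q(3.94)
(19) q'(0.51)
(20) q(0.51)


(1) = -4.49
(2) = -4.53
(3) = 5.09
(4) = -0.98
(5) = -5.16
(6) = -2.56
(7) = 3.46
(8) = 1.44
(9) = 4.37
(10) = 0.54
(11) = 1.50
(12) = -7.25
(13) = -3.87
(14) = -5.43
(15) = 1.98
(16) = -7.02
(17) = 4.18
(18) = 0.78
(19) = -3.84
(20) = -5.47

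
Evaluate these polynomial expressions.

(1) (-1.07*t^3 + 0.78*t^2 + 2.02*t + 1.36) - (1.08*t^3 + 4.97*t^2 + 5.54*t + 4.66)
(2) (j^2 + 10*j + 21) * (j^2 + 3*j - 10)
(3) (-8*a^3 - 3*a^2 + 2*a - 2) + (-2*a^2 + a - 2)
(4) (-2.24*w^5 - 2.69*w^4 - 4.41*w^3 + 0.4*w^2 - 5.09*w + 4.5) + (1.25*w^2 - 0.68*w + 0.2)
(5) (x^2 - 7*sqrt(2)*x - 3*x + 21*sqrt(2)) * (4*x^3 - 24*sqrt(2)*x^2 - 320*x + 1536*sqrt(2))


(1) = -2.15*t^3 - 4.19*t^2 - 3.52*t - 3.3
(2) = j^4 + 13*j^3 + 41*j^2 - 37*j - 210
(3) = -8*a^3 - 5*a^2 + 3*a - 4
(4) = -2.24*w^5 - 2.69*w^4 - 4.41*w^3 + 1.65*w^2 - 5.77*w + 4.7
(5) = 4*x^5 - 52*sqrt(2)*x^4 - 12*x^4 + 16*x^3 + 156*sqrt(2)*x^3 - 48*x^2 + 3776*sqrt(2)*x^2 - 21504*x - 11328*sqrt(2)*x + 64512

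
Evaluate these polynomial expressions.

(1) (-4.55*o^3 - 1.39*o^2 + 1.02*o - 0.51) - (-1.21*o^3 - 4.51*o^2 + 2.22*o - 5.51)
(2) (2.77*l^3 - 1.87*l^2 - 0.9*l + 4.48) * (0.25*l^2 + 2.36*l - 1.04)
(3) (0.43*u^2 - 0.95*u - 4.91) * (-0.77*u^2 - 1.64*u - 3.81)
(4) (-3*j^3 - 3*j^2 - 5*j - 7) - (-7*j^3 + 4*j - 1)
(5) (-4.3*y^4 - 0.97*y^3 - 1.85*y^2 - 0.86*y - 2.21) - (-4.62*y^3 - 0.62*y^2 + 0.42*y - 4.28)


(1) = -3.34*o^3 + 3.12*o^2 - 1.2*o + 5.0
(2) = 0.6925*l^5 + 6.0697*l^4 - 7.519*l^3 + 0.9408*l^2 + 11.5088*l - 4.6592
(3) = -0.3311*u^4 + 0.0263*u^3 + 3.7004*u^2 + 11.6719*u + 18.7071
(4) = 4*j^3 - 3*j^2 - 9*j - 6
(5) = -4.3*y^4 + 3.65*y^3 - 1.23*y^2 - 1.28*y + 2.07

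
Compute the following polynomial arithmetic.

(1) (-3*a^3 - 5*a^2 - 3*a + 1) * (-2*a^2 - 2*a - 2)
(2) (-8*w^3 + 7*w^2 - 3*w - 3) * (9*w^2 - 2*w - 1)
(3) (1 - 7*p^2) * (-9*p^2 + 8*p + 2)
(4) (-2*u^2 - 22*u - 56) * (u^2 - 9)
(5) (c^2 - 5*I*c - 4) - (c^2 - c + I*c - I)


(1) = 6*a^5 + 16*a^4 + 22*a^3 + 14*a^2 + 4*a - 2
(2) = -72*w^5 + 79*w^4 - 33*w^3 - 28*w^2 + 9*w + 3
(3) = 63*p^4 - 56*p^3 - 23*p^2 + 8*p + 2
(4) = -2*u^4 - 22*u^3 - 38*u^2 + 198*u + 504
(5) = c - 6*I*c - 4 + I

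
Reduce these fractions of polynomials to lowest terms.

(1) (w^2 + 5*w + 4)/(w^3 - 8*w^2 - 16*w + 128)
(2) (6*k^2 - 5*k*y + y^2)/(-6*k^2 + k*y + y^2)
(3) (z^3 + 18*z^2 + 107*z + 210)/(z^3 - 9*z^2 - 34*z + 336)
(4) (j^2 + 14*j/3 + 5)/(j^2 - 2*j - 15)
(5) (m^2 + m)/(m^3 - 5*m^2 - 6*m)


(1) = (w + 1)/(w^2 - 12*w + 32)
(2) = (-3*k + y)/(3*k + y)
(3) = (z^2 + 12*z + 35)/(z^2 - 15*z + 56)
(4) = (3*j + 5)/(3*j - 15)
(5) = 1/(m - 6)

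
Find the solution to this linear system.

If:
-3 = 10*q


Then:
q = -3/10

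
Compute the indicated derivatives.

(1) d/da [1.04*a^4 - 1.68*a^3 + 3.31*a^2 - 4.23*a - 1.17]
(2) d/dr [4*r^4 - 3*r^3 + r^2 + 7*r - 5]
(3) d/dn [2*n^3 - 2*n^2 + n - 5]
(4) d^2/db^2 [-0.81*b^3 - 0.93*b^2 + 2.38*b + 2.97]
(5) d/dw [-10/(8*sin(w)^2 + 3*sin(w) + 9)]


(1) = 4.16*a^3 - 5.04*a^2 + 6.62*a - 4.23
(2) = 16*r^3 - 9*r^2 + 2*r + 7
(3) = 6*n^2 - 4*n + 1
(4) = -4.86*b - 1.86
(5) = 10*(16*sin(w) + 3)*cos(w)/(8*sin(w)^2 + 3*sin(w) + 9)^2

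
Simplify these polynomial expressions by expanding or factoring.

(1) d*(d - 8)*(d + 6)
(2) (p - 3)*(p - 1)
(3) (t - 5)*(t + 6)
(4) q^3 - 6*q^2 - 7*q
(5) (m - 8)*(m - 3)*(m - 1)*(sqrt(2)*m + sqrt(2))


(1) = d^3 - 2*d^2 - 48*d
(2) = p^2 - 4*p + 3
(3) = t^2 + t - 30
(4) = q*(q - 7)*(q + 1)
(5) = sqrt(2)*m^4 - 11*sqrt(2)*m^3 + 23*sqrt(2)*m^2 + 11*sqrt(2)*m - 24*sqrt(2)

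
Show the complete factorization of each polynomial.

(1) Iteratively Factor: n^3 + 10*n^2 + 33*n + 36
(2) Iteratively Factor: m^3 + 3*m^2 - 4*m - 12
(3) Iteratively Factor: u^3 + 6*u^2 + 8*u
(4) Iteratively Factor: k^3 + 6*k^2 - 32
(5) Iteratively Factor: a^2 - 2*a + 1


(1) = (n + 3)*(n^2 + 7*n + 12) = (n + 3)*(n + 4)*(n + 3)
(2) = (m + 3)*(m^2 - 4) = (m - 2)*(m + 3)*(m + 2)
(3) = (u + 4)*(u^2 + 2*u) = u*(u + 4)*(u + 2)
(4) = (k + 4)*(k^2 + 2*k - 8) = (k + 4)^2*(k - 2)
(5) = (a - 1)*(a - 1)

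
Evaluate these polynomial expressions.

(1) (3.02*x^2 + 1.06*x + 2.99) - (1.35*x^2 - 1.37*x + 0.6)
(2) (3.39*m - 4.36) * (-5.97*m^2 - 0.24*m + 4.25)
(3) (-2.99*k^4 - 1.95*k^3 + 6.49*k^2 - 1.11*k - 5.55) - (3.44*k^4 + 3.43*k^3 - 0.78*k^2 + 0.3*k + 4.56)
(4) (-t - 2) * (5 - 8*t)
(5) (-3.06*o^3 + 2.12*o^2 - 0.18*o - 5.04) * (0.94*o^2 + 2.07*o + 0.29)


(1) = 1.67*x^2 + 2.43*x + 2.39
(2) = -20.2383*m^3 + 25.2156*m^2 + 15.4539*m - 18.53
(3) = -6.43*k^4 - 5.38*k^3 + 7.27*k^2 - 1.41*k - 10.11
(4) = 8*t^2 + 11*t - 10
(5) = -2.8764*o^5 - 4.3414*o^4 + 3.3318*o^3 - 4.4954*o^2 - 10.485*o - 1.4616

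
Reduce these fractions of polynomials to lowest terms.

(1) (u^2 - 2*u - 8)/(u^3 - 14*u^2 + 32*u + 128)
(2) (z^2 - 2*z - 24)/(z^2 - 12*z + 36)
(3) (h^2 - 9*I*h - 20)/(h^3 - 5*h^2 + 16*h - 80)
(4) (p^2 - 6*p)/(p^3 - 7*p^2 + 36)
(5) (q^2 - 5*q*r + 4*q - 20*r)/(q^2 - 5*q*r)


(1) = (u - 4)/(u^2 - 16*u + 64)
(2) = (z + 4)/(z - 6)
(3) = (h - 5*I)/(h^2 + h*(-5 + 4*I) - 20*I)
(4) = p/(p^2 - p - 6)
(5) = (q + 4)/q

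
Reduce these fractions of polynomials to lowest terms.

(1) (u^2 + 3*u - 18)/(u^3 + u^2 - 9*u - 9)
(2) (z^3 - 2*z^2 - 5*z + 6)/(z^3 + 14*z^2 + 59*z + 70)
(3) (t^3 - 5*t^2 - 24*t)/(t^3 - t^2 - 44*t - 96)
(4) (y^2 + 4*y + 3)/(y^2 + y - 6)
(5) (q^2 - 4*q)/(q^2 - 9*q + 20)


(1) = (u + 6)/(u^2 + 4*u + 3)
(2) = (z^2 - 4*z + 3)/(z^2 + 12*z + 35)
(3) = t/(t + 4)
(4) = (y + 1)/(y - 2)
(5) = q/(q - 5)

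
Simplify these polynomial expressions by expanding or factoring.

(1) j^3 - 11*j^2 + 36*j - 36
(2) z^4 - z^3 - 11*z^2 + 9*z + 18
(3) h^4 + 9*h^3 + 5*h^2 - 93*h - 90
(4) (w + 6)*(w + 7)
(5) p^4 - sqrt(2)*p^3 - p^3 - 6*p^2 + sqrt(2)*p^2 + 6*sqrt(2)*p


(1) = (j - 6)*(j - 3)*(j - 2)
(2) = (z - 3)*(z - 2)*(z + 1)*(z + 3)
(3) = (h - 3)*(h + 1)*(h + 5)*(h + 6)
(4) = w^2 + 13*w + 42
(5) = p*(p - 3)*(p + 2)*(p - sqrt(2))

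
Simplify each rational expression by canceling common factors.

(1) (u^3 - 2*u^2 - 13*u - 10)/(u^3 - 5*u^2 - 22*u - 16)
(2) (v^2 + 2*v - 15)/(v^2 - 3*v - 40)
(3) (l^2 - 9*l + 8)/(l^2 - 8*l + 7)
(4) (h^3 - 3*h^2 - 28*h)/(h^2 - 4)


(1) = (u - 5)/(u - 8)
(2) = (v - 3)/(v - 8)
(3) = (l - 8)/(l - 7)
(4) = (h^3 - 3*h^2 - 28*h)/(h^2 - 4)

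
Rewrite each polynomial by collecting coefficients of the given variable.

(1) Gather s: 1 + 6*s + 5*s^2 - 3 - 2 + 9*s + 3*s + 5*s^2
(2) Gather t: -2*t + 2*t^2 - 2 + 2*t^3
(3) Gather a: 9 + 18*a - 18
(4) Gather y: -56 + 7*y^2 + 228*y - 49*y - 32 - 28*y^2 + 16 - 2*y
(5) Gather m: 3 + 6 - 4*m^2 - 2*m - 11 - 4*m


(1) = 10*s^2 + 18*s - 4
(2) = 2*t^3 + 2*t^2 - 2*t - 2
(3) = 18*a - 9
(4) = -21*y^2 + 177*y - 72
(5) = -4*m^2 - 6*m - 2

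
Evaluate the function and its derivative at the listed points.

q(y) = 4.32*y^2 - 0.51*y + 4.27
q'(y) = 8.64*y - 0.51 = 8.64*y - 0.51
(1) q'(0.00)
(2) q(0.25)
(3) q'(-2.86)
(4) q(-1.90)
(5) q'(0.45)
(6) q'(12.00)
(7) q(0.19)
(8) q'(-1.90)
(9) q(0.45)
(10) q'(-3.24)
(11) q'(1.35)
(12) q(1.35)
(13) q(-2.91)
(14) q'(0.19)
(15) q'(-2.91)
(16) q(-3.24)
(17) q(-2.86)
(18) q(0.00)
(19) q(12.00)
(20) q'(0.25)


(1) = -0.51
(2) = 4.41
(3) = -25.22
(4) = 20.83
(5) = 3.38
(6) = 103.17
(7) = 4.33
(8) = -16.93
(9) = 4.92
(10) = -28.50
(11) = 11.15
(12) = 11.45
(13) = 42.34
(14) = 1.13
(15) = -25.65
(16) = 51.27
(17) = 41.06
(18) = 4.27
(19) = 620.23
(20) = 1.65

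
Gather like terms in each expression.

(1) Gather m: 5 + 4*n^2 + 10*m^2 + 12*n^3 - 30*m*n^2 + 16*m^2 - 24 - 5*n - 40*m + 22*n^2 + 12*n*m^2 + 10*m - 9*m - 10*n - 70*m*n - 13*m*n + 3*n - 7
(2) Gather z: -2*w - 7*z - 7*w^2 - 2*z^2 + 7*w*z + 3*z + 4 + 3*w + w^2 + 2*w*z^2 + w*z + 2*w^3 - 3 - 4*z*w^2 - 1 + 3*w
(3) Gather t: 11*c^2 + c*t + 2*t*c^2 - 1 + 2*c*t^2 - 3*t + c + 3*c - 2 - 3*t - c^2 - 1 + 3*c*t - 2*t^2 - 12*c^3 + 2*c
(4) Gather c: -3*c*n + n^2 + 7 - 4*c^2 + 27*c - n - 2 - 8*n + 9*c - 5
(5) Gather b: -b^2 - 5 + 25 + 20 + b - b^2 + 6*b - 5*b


(1) = m^2*(12*n + 26) + m*(-30*n^2 - 83*n - 39) + 12*n^3 + 26*n^2 - 12*n - 26
(2) = 2*w^3 - 6*w^2 + 4*w + z^2*(2*w - 2) + z*(-4*w^2 + 8*w - 4)
(3) = -12*c^3 + 10*c^2 + 6*c + t^2*(2*c - 2) + t*(2*c^2 + 4*c - 6) - 4
(4) = -4*c^2 + c*(36 - 3*n) + n^2 - 9*n
(5) = -2*b^2 + 2*b + 40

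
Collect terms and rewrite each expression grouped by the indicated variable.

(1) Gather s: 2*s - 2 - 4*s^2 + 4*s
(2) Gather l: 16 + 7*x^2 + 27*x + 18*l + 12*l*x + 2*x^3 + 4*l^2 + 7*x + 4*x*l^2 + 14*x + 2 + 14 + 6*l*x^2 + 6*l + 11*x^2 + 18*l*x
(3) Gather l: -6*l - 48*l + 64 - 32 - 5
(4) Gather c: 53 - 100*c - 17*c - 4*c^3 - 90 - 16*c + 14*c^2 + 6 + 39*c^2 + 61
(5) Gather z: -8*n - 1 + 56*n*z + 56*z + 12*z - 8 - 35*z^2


(1) = -4*s^2 + 6*s - 2
(2) = l^2*(4*x + 4) + l*(6*x^2 + 30*x + 24) + 2*x^3 + 18*x^2 + 48*x + 32
(3) = 27 - 54*l
(4) = -4*c^3 + 53*c^2 - 133*c + 30
(5) = -8*n - 35*z^2 + z*(56*n + 68) - 9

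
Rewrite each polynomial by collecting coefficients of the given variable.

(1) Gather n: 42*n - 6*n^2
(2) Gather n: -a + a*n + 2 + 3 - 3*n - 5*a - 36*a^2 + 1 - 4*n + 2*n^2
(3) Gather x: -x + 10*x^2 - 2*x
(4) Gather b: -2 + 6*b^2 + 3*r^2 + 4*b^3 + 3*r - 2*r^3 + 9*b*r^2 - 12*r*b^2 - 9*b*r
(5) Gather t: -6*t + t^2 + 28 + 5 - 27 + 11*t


(1) = -6*n^2 + 42*n
(2) = -36*a^2 - 6*a + 2*n^2 + n*(a - 7) + 6
(3) = 10*x^2 - 3*x
(4) = 4*b^3 + b^2*(6 - 12*r) + b*(9*r^2 - 9*r) - 2*r^3 + 3*r^2 + 3*r - 2
(5) = t^2 + 5*t + 6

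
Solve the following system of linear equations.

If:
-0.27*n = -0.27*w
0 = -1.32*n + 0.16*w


Then:
n = 0.00
w = 0.00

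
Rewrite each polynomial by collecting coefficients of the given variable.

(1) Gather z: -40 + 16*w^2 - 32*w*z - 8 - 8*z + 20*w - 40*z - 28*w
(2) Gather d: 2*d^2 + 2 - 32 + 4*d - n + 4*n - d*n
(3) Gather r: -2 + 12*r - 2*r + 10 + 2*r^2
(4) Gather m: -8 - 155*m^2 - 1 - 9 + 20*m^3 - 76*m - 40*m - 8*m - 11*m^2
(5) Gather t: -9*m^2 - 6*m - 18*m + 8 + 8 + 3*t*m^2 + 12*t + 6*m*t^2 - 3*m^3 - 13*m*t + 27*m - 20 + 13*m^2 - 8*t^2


(1) = 16*w^2 - 8*w + z*(-32*w - 48) - 48
(2) = 2*d^2 + d*(4 - n) + 3*n - 30
(3) = 2*r^2 + 10*r + 8
(4) = 20*m^3 - 166*m^2 - 124*m - 18
(5) = -3*m^3 + 4*m^2 + 3*m + t^2*(6*m - 8) + t*(3*m^2 - 13*m + 12) - 4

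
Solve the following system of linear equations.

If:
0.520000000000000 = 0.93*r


Then:
r = 0.56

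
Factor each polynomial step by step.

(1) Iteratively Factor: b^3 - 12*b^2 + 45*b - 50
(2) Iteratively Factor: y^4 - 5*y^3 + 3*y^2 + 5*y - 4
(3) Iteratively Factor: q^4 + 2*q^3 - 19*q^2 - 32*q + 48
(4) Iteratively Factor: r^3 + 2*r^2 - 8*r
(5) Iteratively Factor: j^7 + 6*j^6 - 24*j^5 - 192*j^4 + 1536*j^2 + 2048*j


(1) = (b - 5)*(b^2 - 7*b + 10) = (b - 5)*(b - 2)*(b - 5)
(2) = (y - 1)*(y^3 - 4*y^2 - y + 4) = (y - 1)*(y + 1)*(y^2 - 5*y + 4) = (y - 4)*(y - 1)*(y + 1)*(y - 1)
(3) = (q - 4)*(q^3 + 6*q^2 + 5*q - 12) = (q - 4)*(q + 4)*(q^2 + 2*q - 3) = (q - 4)*(q + 3)*(q + 4)*(q - 1)
(4) = (r - 2)*(r^2 + 4*r) = r*(r - 2)*(r + 4)
(5) = (j + 4)*(j^6 + 2*j^5 - 32*j^4 - 64*j^3 + 256*j^2 + 512*j) = (j + 4)^2*(j^5 - 2*j^4 - 24*j^3 + 32*j^2 + 128*j) = (j - 4)*(j + 4)^2*(j^4 + 2*j^3 - 16*j^2 - 32*j) = j*(j - 4)*(j + 4)^2*(j^3 + 2*j^2 - 16*j - 32) = j*(j - 4)*(j + 4)^3*(j^2 - 2*j - 8) = j*(j - 4)^2*(j + 4)^3*(j + 2)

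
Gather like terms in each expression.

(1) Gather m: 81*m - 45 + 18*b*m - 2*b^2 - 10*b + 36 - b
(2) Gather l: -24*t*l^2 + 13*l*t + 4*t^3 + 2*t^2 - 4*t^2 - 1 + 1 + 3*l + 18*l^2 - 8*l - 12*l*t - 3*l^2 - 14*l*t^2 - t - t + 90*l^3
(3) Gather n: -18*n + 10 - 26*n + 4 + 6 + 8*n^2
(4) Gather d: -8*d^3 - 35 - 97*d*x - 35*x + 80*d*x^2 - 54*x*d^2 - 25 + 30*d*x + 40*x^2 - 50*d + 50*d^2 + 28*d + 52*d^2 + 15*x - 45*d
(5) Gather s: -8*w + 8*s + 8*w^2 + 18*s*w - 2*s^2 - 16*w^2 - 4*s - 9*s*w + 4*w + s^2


(1) = -2*b^2 - 11*b + m*(18*b + 81) - 9
(2) = 90*l^3 + l^2*(15 - 24*t) + l*(-14*t^2 + t - 5) + 4*t^3 - 2*t^2 - 2*t
(3) = 8*n^2 - 44*n + 20
(4) = -8*d^3 + d^2*(102 - 54*x) + d*(80*x^2 - 67*x - 67) + 40*x^2 - 20*x - 60
(5) = -s^2 + s*(9*w + 4) - 8*w^2 - 4*w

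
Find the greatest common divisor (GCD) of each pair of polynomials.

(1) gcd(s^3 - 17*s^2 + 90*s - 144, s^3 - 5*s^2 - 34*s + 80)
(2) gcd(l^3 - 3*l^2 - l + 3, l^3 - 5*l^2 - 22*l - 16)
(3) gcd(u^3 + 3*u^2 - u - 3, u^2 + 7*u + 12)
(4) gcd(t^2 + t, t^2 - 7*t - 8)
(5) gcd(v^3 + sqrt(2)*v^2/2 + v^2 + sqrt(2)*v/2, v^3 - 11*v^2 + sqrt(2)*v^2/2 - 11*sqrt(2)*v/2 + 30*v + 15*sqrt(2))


(1) = s - 8
(2) = l + 1
(3) = u + 3
(4) = t + 1
(5) = v + sqrt(2)/2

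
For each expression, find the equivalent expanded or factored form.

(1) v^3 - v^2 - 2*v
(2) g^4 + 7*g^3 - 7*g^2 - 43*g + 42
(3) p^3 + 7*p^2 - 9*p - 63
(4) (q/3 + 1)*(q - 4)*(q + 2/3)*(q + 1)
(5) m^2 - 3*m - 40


(1) = v*(v - 2)*(v + 1)
(2) = (g - 2)*(g - 1)*(g + 3)*(g + 7)
(3) = (p - 3)*(p + 3)*(p + 7)
(4) = q^4/3 + 2*q^3/9 - 13*q^2/3 - 62*q/9 - 8/3
(5) = (m - 8)*(m + 5)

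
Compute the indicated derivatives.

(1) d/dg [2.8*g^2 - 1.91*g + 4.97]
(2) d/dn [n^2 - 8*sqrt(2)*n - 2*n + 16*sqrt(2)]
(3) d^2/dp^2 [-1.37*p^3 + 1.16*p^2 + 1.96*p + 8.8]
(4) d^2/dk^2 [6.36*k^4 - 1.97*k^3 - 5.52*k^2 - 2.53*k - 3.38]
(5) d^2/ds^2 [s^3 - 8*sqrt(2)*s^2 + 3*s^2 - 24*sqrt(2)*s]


(1) = 5.6*g - 1.91
(2) = 2*n - 8*sqrt(2) - 2
(3) = 2.32 - 8.22*p
(4) = 76.32*k^2 - 11.82*k - 11.04
(5) = 6*s - 16*sqrt(2) + 6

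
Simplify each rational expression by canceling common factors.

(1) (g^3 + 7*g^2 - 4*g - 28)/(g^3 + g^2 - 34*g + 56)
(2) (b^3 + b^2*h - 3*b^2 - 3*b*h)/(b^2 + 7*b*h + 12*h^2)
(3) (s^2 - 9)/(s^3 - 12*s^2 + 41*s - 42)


(1) = (g + 2)/(g - 4)
(2) = (b^3 + b^2*h - 3*b^2 - 3*b*h)/(b^2 + 7*b*h + 12*h^2)
(3) = (s + 3)/(s^2 - 9*s + 14)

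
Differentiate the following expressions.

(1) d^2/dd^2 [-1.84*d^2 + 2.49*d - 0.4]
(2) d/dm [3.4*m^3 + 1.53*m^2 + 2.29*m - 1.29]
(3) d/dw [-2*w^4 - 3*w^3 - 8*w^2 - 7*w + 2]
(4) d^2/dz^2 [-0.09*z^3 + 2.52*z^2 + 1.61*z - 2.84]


(1) = -3.68000000000000
(2) = 10.2*m^2 + 3.06*m + 2.29
(3) = -8*w^3 - 9*w^2 - 16*w - 7
(4) = 5.04 - 0.54*z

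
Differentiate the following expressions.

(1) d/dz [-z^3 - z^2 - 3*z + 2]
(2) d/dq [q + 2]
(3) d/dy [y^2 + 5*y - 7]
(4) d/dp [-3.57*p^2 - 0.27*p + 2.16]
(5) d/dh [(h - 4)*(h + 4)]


(1) = -3*z^2 - 2*z - 3
(2) = 1
(3) = 2*y + 5
(4) = -7.14*p - 0.27
(5) = 2*h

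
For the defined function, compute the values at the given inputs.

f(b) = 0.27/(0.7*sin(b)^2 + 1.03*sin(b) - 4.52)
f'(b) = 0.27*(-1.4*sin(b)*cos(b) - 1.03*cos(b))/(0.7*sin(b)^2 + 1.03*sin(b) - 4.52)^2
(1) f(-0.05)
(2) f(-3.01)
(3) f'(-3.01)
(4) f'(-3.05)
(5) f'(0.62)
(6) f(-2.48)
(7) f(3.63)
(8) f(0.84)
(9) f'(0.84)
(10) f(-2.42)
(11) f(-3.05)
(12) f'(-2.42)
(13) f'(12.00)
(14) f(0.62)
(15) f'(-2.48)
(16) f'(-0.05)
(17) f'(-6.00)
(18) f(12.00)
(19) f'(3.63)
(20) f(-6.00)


(1) = -0.06
(2) = -0.06
(3) = 0.01
(4) = 0.01
(5) = -0.03
(6) = -0.06
(7) = -0.06
(8) = -0.08
(9) = -0.03
(10) = -0.06
(11) = -0.06
(12) = 0.00
(13) = -0.00
(14) = -0.07
(15) = 0.00
(16) = -0.01
(17) = -0.02
(18) = -0.06
(19) = 0.00
(20) = -0.06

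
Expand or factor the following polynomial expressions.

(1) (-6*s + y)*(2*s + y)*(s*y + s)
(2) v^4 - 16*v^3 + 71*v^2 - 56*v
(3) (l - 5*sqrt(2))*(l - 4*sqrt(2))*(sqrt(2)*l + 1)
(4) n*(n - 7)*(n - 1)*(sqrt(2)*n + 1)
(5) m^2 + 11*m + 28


(1) = -12*s^3*y - 12*s^3 - 4*s^2*y^2 - 4*s^2*y + s*y^3 + s*y^2
(2) = v*(v - 8)*(v - 7)*(v - 1)
(3) = sqrt(2)*l^3 - 17*l^2 + 31*sqrt(2)*l + 40
(4) = sqrt(2)*n^4 - 8*sqrt(2)*n^3 + n^3 - 8*n^2 + 7*sqrt(2)*n^2 + 7*n
(5) = (m + 4)*(m + 7)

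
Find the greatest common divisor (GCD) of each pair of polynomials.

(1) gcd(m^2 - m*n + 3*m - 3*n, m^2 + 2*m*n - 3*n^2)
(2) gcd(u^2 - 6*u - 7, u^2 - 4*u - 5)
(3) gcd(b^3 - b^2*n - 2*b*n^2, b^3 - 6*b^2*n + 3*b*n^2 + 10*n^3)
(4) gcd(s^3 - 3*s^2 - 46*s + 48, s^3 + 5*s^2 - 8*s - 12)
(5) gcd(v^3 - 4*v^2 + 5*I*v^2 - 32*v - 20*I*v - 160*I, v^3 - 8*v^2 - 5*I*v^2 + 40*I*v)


(1) = m - n
(2) = gcd((u - 7)*(u + 1), (u - 5)*(u + 1)) = u + 1
(3) = gcd(b*(b - 2*n)*(b + n), (b - 5*n)*(b - 2*n)*(b + n)) = b^2 - b*n - 2*n^2
(4) = s + 6
(5) = gcd((v - 8)*(v + 4)*(v + 5*I), v*(v - 8)*(v - 5*I)) = v - 8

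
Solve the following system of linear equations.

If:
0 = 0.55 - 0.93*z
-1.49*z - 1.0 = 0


Then:
No Solution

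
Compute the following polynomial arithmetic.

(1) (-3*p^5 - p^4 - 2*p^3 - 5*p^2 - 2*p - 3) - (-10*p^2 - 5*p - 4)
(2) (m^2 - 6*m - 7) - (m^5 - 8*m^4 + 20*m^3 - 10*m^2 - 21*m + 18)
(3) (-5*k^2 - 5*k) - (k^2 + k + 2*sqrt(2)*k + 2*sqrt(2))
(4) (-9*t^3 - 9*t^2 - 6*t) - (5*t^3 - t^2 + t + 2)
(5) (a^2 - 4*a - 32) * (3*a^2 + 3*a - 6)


(1) = -3*p^5 - p^4 - 2*p^3 + 5*p^2 + 3*p + 1
(2) = -m^5 + 8*m^4 - 20*m^3 + 11*m^2 + 15*m - 25
(3) = -6*k^2 - 6*k - 2*sqrt(2)*k - 2*sqrt(2)
(4) = -14*t^3 - 8*t^2 - 7*t - 2
(5) = 3*a^4 - 9*a^3 - 114*a^2 - 72*a + 192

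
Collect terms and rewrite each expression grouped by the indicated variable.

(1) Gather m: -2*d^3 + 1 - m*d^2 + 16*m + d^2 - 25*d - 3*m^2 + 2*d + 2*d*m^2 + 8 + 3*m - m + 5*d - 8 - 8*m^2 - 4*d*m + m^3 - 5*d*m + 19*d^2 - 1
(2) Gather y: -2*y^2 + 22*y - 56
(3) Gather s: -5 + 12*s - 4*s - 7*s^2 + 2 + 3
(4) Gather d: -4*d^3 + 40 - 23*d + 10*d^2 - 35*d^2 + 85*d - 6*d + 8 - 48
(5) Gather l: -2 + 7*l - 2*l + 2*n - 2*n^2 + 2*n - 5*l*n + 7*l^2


(1) = -2*d^3 + 20*d^2 - 18*d + m^3 + m^2*(2*d - 11) + m*(-d^2 - 9*d + 18)
(2) = -2*y^2 + 22*y - 56
(3) = -7*s^2 + 8*s
(4) = -4*d^3 - 25*d^2 + 56*d
(5) = 7*l^2 + l*(5 - 5*n) - 2*n^2 + 4*n - 2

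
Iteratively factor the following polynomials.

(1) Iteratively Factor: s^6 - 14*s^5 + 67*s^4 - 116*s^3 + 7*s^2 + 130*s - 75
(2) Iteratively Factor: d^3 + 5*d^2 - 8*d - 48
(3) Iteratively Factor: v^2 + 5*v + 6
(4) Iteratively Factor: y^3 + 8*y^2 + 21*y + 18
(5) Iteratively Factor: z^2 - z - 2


(1) = (s - 1)*(s^5 - 13*s^4 + 54*s^3 - 62*s^2 - 55*s + 75) = (s - 1)*(s + 1)*(s^4 - 14*s^3 + 68*s^2 - 130*s + 75) = (s - 5)*(s - 1)*(s + 1)*(s^3 - 9*s^2 + 23*s - 15) = (s - 5)*(s - 3)*(s - 1)*(s + 1)*(s^2 - 6*s + 5) = (s - 5)^2*(s - 3)*(s - 1)*(s + 1)*(s - 1)
(2) = (d + 4)*(d^2 + d - 12) = (d - 3)*(d + 4)*(d + 4)
(3) = (v + 2)*(v + 3)
(4) = (y + 3)*(y^2 + 5*y + 6) = (y + 3)^2*(y + 2)
(5) = (z - 2)*(z + 1)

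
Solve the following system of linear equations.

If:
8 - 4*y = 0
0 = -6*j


Then:
j = 0
y = 2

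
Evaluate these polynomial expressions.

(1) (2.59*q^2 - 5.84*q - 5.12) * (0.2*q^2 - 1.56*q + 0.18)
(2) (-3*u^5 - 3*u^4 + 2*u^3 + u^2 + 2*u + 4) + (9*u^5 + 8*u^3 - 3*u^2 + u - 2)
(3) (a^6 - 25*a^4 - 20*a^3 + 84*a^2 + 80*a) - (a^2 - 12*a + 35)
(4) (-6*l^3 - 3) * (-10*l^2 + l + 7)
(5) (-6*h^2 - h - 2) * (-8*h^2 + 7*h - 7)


(1) = 0.518*q^4 - 5.2084*q^3 + 8.5526*q^2 + 6.936*q - 0.9216
(2) = 6*u^5 - 3*u^4 + 10*u^3 - 2*u^2 + 3*u + 2
(3) = a^6 - 25*a^4 - 20*a^3 + 83*a^2 + 92*a - 35
(4) = 60*l^5 - 6*l^4 - 42*l^3 + 30*l^2 - 3*l - 21
(5) = 48*h^4 - 34*h^3 + 51*h^2 - 7*h + 14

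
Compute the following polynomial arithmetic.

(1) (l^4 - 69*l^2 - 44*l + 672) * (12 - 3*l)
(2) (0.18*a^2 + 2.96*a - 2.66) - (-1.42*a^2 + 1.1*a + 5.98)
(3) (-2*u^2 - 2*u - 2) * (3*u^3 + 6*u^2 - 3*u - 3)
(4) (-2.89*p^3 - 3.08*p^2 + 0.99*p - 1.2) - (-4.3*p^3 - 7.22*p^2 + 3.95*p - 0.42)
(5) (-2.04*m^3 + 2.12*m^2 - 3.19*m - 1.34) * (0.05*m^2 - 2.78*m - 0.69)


(1) = -3*l^5 + 12*l^4 + 207*l^3 - 696*l^2 - 2544*l + 8064
(2) = 1.6*a^2 + 1.86*a - 8.64
(3) = -6*u^5 - 18*u^4 - 12*u^3 + 12*u + 6
(4) = 1.41*p^3 + 4.14*p^2 - 2.96*p - 0.78
(5) = -0.102*m^5 + 5.7772*m^4 - 4.6455*m^3 + 7.3384*m^2 + 5.9263*m + 0.9246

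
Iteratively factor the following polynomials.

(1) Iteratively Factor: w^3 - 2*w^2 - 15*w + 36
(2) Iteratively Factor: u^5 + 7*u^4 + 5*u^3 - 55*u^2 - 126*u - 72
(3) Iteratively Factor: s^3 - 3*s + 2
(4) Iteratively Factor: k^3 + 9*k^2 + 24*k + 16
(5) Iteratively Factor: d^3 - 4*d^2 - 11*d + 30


(1) = (w - 3)*(w^2 + w - 12) = (w - 3)*(w + 4)*(w - 3)
(2) = (u + 3)*(u^4 + 4*u^3 - 7*u^2 - 34*u - 24) = (u + 3)*(u + 4)*(u^3 - 7*u - 6) = (u - 3)*(u + 3)*(u + 4)*(u^2 + 3*u + 2) = (u - 3)*(u + 2)*(u + 3)*(u + 4)*(u + 1)
(3) = (s - 1)*(s^2 + s - 2) = (s - 1)^2*(s + 2)
(4) = (k + 4)*(k^2 + 5*k + 4) = (k + 1)*(k + 4)*(k + 4)
(5) = (d + 3)*(d^2 - 7*d + 10) = (d - 5)*(d + 3)*(d - 2)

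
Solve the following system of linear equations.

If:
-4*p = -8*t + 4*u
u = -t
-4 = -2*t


Then:
p = 6
t = 2
u = -2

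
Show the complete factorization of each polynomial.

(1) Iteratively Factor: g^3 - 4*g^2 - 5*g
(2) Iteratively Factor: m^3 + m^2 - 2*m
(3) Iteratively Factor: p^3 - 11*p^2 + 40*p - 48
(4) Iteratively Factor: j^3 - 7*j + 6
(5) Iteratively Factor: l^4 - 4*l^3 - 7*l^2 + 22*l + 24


(1) = (g - 5)*(g^2 + g) = (g - 5)*(g + 1)*(g)
(2) = (m - 1)*(m^2 + 2*m) = (m - 1)*(m + 2)*(m)
(3) = (p - 4)*(p^2 - 7*p + 12) = (p - 4)*(p - 3)*(p - 4)
(4) = (j + 3)*(j^2 - 3*j + 2) = (j - 2)*(j + 3)*(j - 1)
(5) = (l + 2)*(l^3 - 6*l^2 + 5*l + 12) = (l - 3)*(l + 2)*(l^2 - 3*l - 4) = (l - 3)*(l + 1)*(l + 2)*(l - 4)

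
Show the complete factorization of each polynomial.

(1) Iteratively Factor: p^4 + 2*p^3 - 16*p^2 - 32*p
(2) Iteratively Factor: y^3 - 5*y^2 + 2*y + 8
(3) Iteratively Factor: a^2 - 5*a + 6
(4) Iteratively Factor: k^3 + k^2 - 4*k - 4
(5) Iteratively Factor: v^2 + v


(1) = (p + 2)*(p^3 - 16*p) = (p - 4)*(p + 2)*(p^2 + 4*p) = (p - 4)*(p + 2)*(p + 4)*(p)
(2) = (y - 4)*(y^2 - y - 2) = (y - 4)*(y - 2)*(y + 1)
(3) = (a - 2)*(a - 3)
(4) = (k + 1)*(k^2 - 4) = (k - 2)*(k + 1)*(k + 2)
(5) = (v + 1)*(v)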